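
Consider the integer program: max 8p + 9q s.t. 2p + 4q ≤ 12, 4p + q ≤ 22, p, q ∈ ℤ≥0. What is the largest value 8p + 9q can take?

The continuous relaxation peaks at (5.43, 0.286) with value 46.00; rounding to a feasible lattice point costs some objective.
(p,q)=(4,1): 2·4+4·1=12≤12, 4·4+1·1=17≤22, objective 41.
(p,q)=(5,0): 2·5+4·0=10≤12, 4·5+1·0=20≤22, objective 40.
(p,q)=(3,1): 2·3+4·1=10≤12, 4·3+1·1=13≤22, objective 33.
No feasible integer point exceeds 41.

41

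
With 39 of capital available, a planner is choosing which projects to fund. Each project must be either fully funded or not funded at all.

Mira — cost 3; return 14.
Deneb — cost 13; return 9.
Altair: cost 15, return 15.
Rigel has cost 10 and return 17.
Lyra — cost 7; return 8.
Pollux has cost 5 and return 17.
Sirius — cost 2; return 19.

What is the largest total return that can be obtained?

Take Mira, Altair, Rigel, Pollux, and Sirius: cost 3 + 15 + 10 + 5 + 2 = 35 ≤ 39, return 14 + 15 + 17 + 17 + 19 = 82.
No other feasible combination does better.

82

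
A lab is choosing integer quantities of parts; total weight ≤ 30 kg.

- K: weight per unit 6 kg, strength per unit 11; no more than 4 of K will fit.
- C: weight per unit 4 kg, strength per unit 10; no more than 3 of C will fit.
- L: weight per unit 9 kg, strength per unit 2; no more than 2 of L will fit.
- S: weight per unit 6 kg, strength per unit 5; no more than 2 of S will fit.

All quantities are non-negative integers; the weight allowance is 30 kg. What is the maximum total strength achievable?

C has the best ratio (10/4); taking only C gives at most 3×10 = 30 (stopped by the supply cap of 3).
Mixing does better — 3×K and 3×C: weight 30 ≤ 30, strength 3·11 + 3·10 = 63.

63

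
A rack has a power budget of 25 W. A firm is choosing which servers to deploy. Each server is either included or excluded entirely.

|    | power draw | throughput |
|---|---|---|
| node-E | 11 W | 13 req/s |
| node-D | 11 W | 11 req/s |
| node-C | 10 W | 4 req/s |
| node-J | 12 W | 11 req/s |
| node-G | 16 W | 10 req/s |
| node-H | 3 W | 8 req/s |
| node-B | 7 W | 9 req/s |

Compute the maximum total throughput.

32

Allowing fractional choices, the relaxed optimum would be about 34.0, but servers are indivisible.
node-E + node-D + node-H: power draw 11 + 11 + 3 = 25 ≤ 25, throughput 13 + 11 + 8 = 32.
node-E + node-H + node-B: power draw 11 + 3 + 7 = 21 ≤ 25, throughput 13 + 8 + 9 = 30.
Best is node-E, node-D, and node-H with total throughput 32.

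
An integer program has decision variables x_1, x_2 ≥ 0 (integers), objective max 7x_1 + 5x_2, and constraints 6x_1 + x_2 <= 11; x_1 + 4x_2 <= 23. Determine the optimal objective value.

32

(x_1,x_2)=(1,5) is feasible, giving 32.
(x_1,x_2)=(1,4) is feasible, giving 27.
(x_1,x_2)=(0,5) is feasible, giving 25.
The best lattice point is (1,5), giving 32.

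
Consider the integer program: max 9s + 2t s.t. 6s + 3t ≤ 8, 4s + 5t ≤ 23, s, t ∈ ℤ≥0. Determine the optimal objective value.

(s,t)=(1,0) is feasible, giving 9.
(s,t)=(0,1) is feasible, giving 2.
(s,t)=(0,0) is feasible, giving 0.
The best lattice point is (1,0), giving 9.

9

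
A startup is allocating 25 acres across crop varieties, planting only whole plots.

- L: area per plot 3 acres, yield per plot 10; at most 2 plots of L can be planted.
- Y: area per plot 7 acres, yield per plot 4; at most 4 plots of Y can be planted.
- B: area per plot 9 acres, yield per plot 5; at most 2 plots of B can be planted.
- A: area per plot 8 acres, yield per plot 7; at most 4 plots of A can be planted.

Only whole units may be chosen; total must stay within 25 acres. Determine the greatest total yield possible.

2×L and 2×A: area 22 ≤ 25, yield 2·10 + 2·7 = 34.
2×L, 1×B, and 1×A: area 23 ≤ 25, yield 2·10 + 1·5 + 1·7 = 32.
Best is 34.

34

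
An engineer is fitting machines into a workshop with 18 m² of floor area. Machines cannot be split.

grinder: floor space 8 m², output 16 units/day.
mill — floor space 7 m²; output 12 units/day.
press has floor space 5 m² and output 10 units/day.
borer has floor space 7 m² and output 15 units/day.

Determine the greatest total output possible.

This is an integer program with binary decision variables.
Allowing fractional choices, the relaxed optimum would be about 37.0, but machines are indivisible.
mill + borer: floor space 7 + 7 = 14 ≤ 18, output 12 + 15 = 27.
grinder + borer: floor space 8 + 7 = 15 ≤ 18, output 16 + 15 = 31.
grinder + mill: floor space 8 + 7 = 15 ≤ 18, output 16 + 12 = 28.
Best is grinder and borer with total output 31.

31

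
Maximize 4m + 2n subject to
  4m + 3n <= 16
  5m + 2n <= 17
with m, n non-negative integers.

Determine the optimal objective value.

14

The continuous relaxation peaks at (2.71, 1.71) with value 14.29; rounding to a feasible lattice point costs some objective.
(m,n)=(3,1): 4·3+3·1=15≤16, 5·3+2·1=17≤17, objective 14.
(m,n)=(3,0): 4·3+3·0=12≤16, 5·3+2·0=15≤17, objective 12.
Maximum is 14 at (m,n)=(3,1).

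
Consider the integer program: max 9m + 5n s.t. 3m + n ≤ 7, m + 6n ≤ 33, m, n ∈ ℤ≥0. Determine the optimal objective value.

Relaxing integrality, the LP optimum is 31.82 at (m,n) = (0.529, 5.41), which is not an integer point.
(m,n)=(1,4): 3·1+1·4=7≤7, 1·1+6·4=25≤33, objective 29.
(m,n)=(0,5): 3·0+1·5=5≤7, 1·0+6·5=30≤33, objective 25.
No feasible integer point exceeds 29.

29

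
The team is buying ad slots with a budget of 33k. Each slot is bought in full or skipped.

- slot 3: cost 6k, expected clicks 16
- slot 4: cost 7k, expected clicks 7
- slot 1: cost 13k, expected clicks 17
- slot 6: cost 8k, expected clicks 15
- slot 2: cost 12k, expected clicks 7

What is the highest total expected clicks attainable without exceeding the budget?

Allowing fractional choices, the relaxed optimum would be about 54.0, but ad slots are indivisible.
slot 3 + slot 1 + slot 6: cost 6 + 13 + 8 = 27 ≤ 33, expected clicks 16 + 17 + 15 = 48.
slot 3 + slot 4 + slot 1: cost 6 + 7 + 13 = 26 ≤ 33, expected clicks 16 + 7 + 17 = 40.
slot 3 + slot 4 + slot 6 + slot 2: cost 6 + 7 + 8 + 12 = 33 ≤ 33, expected clicks 16 + 7 + 15 + 7 = 45.
Best is slot 3, slot 1, and slot 6 with total expected clicks 48.

48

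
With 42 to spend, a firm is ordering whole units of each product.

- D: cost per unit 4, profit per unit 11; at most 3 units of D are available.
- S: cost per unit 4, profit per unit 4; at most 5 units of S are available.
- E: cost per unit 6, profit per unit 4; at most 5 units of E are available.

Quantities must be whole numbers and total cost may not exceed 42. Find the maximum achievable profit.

57

This is a bounded integer knapsack.
D has the best ratio (11/4); taking only D gives at most 3×11 = 33 (stopped by the supply cap of 3).
Mixing does better — 3×D, 3×S, and 3×E: cost 42 ≤ 42, profit 3·11 + 3·4 + 3·4 = 57.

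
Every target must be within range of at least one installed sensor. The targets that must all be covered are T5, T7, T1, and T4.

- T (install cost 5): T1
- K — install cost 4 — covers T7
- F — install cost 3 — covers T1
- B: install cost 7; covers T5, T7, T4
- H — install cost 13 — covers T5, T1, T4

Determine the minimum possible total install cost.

10

Choose F and B: together they cover T5, T7, T1, T4 — every target.
Total install cost: 3 + 7 = 10.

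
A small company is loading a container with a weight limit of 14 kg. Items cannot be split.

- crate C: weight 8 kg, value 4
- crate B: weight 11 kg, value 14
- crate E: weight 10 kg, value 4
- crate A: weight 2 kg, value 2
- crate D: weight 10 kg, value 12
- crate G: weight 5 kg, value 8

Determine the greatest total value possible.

16

Allowing fractional choices, the relaxed optimum would be about 19.5, but items are indivisible.
crate B + crate A: weight 11 + 2 = 13 ≤ 14, value 14 + 2 = 16.
crate B: weight 11 ≤ 14, value 14.
crate A + crate D: weight 2 + 10 = 12 ≤ 14, value 2 + 12 = 14.
Best is crate B and crate A with total value 16.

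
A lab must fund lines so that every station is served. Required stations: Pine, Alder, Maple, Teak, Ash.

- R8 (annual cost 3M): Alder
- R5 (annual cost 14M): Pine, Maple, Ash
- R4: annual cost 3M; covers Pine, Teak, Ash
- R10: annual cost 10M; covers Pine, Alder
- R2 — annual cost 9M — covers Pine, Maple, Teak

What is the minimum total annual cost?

15

Choose R8, R4, and R2: together they cover Pine, Alder, Maple, Teak, Ash — every station.
Total annual cost: 3 + 3 + 9 = 15.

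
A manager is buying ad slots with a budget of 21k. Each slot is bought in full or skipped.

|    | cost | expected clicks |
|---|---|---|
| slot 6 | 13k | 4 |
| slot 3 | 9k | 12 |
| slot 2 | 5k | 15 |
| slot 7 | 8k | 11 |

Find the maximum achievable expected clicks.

27

Take slot 3 and slot 2: cost 9 + 5 = 14 ≤ 21, expected clicks 12 + 15 = 27.
No other feasible combination does better.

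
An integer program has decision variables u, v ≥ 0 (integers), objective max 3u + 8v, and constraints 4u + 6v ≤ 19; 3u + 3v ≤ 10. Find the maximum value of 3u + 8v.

24

(u,v)=(0,3): 4·0+6·3=18≤19, 3·0+3·3=9≤10, objective 24.
(u,v)=(1,2): 4·1+6·2=16≤19, 3·1+3·2=9≤10, objective 19.
(u,v)=(0,2): 4·0+6·2=12≤19, 3·0+3·2=6≤10, objective 16.
No feasible integer point exceeds 24.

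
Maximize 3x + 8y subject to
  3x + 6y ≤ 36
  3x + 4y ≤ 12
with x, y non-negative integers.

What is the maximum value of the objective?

(x,y)=(0,3) is feasible, giving 24.
(x,y)=(1,2) is feasible, giving 19.
(x,y)=(0,2) is feasible, giving 16.
No feasible integer point exceeds 24.

24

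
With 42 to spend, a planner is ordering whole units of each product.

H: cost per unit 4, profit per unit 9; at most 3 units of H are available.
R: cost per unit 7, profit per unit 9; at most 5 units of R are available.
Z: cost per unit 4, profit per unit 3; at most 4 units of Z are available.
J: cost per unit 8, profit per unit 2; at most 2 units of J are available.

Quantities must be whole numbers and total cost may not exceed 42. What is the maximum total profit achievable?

This is a bounded integer knapsack.
Take 3×H and 4×R: cost 40 ≤ 42, profit 3·9 + 4·9 = 63.
H has the best ratio (9/4) and is taken to its limit of 3; remaining capacity is filled optimally with the others.

63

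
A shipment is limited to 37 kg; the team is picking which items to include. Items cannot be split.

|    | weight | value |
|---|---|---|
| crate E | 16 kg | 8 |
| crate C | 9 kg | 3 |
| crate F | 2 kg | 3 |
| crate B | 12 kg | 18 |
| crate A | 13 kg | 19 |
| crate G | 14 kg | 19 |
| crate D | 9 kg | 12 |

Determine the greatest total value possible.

52

Allowing fractional choices, the relaxed optimum would be about 53.6, but items are indivisible.
crate F + crate B + crate A + crate D: weight 2 + 12 + 13 + 9 = 36 ≤ 37, value 3 + 18 + 19 + 12 = 52.
crate F + crate B + crate G + crate D: weight 2 + 12 + 14 + 9 = 37 ≤ 37, value 3 + 18 + 19 + 12 = 52.
crate A + crate G + crate D: weight 13 + 14 + 9 = 36 ≤ 37, value 19 + 19 + 12 = 50.
The maximum value is 52; one optimal choice is crate F, crate B, crate A, and crate D.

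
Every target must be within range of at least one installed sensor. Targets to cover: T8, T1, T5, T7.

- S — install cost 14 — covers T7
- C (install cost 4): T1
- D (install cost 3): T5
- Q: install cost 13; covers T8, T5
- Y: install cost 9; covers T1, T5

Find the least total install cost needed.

31

This is an integer covering problem.
The greedy cost-per-new-target heuristic would pick D, C, Q, and S for 34, but a cheaper cover exists.
Choose S, C, and Q: together they cover T8, T1, T5, T7 — every target.
Total install cost: 14 + 4 + 13 = 31.
No cover costs less than 31.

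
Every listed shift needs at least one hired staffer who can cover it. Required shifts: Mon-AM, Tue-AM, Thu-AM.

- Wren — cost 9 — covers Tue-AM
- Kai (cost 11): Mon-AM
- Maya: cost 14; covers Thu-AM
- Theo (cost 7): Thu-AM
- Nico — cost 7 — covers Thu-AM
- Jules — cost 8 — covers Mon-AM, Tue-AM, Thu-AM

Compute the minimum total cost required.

8

Jules alone covers Mon-AM, Tue-AM, Thu-AM — every shift.
Total cost: 8.
No cover costs less than 8.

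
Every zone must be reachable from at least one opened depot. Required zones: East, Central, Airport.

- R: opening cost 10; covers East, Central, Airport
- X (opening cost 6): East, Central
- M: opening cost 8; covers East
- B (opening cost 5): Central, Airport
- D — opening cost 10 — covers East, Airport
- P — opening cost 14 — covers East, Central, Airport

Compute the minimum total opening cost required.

10

The greedy cost-per-new-zone heuristic would pick B and X for 11, but a cheaper cover exists.
R alone covers East, Central, Airport — every zone.
Total opening cost: 10.
No cover costs less than 10.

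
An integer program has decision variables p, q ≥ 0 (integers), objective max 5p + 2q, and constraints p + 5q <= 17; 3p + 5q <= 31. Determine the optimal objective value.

The continuous relaxation peaks at (10.3, 0) with value 51.67; rounding to a feasible lattice point costs some objective.
(p,q)=(10,0) is feasible, giving 50.
(p,q)=(9,0) is feasible, giving 45.
The best lattice point is (10,0), giving 50.

50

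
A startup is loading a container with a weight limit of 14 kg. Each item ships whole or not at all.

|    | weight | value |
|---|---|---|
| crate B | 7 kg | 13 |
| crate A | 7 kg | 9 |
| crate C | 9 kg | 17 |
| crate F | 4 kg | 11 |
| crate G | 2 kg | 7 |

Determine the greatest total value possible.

31

Treat it as a binary knapsack problem.
Allowing fractional choices, the relaxed optimum would be about 33.1, but items are indivisible.
crate B + crate F + crate G: weight 7 + 4 + 2 = 13 ≤ 14, value 13 + 11 + 7 = 31.
crate A + crate F + crate G: weight 7 + 4 + 2 = 13 ≤ 14, value 9 + 11 + 7 = 27.
crate C + crate F: weight 9 + 4 = 13 ≤ 14, value 17 + 11 = 28.
Best is crate B, crate F, and crate G with total value 31.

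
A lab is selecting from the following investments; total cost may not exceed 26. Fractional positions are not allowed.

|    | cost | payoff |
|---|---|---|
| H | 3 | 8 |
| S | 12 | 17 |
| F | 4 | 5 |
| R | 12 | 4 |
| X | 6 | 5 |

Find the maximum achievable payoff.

35

Allowing fractional choices, the relaxed optimum would be about 35.3, but investments are indivisible.
H + S + F: cost 3 + 12 + 4 = 19 ≤ 26, payoff 8 + 17 + 5 = 30.
H + S + F + X: cost 3 + 12 + 4 + 6 = 25 ≤ 26, payoff 8 + 17 + 5 + 5 = 35.
H + S + X: cost 3 + 12 + 6 = 21 ≤ 26, payoff 8 + 17 + 5 = 30.
Best is H, S, F, and X with total payoff 35.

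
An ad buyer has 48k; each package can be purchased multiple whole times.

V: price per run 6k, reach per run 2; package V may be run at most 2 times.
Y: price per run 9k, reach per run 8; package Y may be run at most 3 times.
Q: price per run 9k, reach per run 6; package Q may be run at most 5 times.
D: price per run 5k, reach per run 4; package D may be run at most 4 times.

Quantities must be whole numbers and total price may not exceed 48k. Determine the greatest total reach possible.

Take 3×Y and 4×D: price 47 ≤ 48, reach 3·8 + 4·4 = 40.
Y has the best ratio (8/9) and is taken to its limit of 3; remaining capacity is filled optimally with the others.

40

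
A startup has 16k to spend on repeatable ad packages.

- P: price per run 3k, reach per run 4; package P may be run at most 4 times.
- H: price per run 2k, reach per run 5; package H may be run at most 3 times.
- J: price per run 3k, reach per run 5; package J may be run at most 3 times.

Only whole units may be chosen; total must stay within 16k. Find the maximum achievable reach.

Take 3×H and 3×J: price 15 ≤ 16, reach 3·5 + 3·5 = 30.
H has the best ratio (5/2) and is taken to its limit of 3; remaining capacity is filled optimally with the others.

30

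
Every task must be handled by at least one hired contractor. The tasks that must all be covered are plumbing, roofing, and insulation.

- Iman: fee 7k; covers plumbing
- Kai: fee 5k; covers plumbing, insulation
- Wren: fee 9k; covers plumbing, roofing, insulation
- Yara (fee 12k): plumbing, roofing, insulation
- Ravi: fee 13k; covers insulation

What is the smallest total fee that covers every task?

9

Wren alone covers plumbing, roofing, insulation — every task.
Total fee: 9.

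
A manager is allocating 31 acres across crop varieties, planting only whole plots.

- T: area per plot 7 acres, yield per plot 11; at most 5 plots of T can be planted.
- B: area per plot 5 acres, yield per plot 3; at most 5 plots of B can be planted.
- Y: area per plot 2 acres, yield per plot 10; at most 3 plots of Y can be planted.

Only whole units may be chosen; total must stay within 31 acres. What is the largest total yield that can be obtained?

This is a bounded integer knapsack.
Y has the best ratio (10/2); taking only Y gives at most 3×10 = 30 (stopped by the supply cap of 3).
Mixing does better — 3×T and 3×Y: area 27 ≤ 31, yield 3·11 + 3·10 = 63.

63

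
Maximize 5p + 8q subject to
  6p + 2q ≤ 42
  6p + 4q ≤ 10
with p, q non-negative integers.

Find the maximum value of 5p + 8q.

The continuous relaxation peaks at (0, 2.5) with value 20.00; rounding to a feasible lattice point costs some objective.
(p,q)=(0,2) is feasible, giving 16.
(p,q)=(1,1) is feasible, giving 13.
No feasible integer point exceeds 16.

16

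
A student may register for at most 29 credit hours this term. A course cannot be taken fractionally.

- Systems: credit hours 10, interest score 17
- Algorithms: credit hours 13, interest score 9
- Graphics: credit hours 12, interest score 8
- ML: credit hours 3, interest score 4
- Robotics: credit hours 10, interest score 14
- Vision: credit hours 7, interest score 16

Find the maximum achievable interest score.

Allowing fractional choices, the relaxed optimum would be about 49.7, but courses are indivisible.
Systems + Graphics + Vision: credit hours 10 + 12 + 7 = 29 ≤ 29, interest score 17 + 8 + 16 = 41.
Systems + Robotics + Vision: credit hours 10 + 10 + 7 = 27 ≤ 29, interest score 17 + 14 + 16 = 47.
Best is Systems, Robotics, and Vision with total interest score 47.

47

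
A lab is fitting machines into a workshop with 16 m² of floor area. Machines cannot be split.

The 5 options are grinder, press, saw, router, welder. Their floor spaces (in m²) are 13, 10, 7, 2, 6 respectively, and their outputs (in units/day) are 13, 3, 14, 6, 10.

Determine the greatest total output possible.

30

Allowing fractional choices, the relaxed optimum would be about 31.0, but machines are indivisible.
saw + router: floor space 7 + 2 = 9 ≤ 16, output 14 + 6 = 20.
saw + welder: floor space 7 + 6 = 13 ≤ 16, output 14 + 10 = 24.
saw + router + welder: floor space 7 + 2 + 6 = 15 ≤ 16, output 14 + 6 + 10 = 30.
Best is saw, router, and welder with total output 30.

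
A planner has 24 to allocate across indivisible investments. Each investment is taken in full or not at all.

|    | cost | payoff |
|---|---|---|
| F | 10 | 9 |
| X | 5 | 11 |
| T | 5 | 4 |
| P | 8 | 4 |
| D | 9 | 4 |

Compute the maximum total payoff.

24

Take F, X, and T: cost 10 + 5 + 5 = 20 ≤ 24, payoff 9 + 11 + 4 = 24.
No feasible combination exceeds this.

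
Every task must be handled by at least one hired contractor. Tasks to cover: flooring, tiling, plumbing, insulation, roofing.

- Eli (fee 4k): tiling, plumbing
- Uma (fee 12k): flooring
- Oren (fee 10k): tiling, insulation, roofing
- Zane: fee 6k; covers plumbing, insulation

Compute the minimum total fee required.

26

Choose Eli, Uma, and Oren: together they cover flooring, tiling, plumbing, insulation, roofing — every task.
Total fee: 4 + 12 + 10 = 26.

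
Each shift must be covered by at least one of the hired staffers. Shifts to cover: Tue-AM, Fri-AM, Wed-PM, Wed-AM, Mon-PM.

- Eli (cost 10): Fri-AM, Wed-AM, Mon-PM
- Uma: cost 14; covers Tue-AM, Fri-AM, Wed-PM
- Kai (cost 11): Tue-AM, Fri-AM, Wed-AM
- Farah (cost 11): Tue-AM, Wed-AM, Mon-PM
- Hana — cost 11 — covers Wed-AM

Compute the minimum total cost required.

Choose Eli and Uma: together they cover Tue-AM, Fri-AM, Wed-PM, Wed-AM, Mon-PM — every shift.
Total cost: 10 + 14 = 24.
No cover costs less than 24.

24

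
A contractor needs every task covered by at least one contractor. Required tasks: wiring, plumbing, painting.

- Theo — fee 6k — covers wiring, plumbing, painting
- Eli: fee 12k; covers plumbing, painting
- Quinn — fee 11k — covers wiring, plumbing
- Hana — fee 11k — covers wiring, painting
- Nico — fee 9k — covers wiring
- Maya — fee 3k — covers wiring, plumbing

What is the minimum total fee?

6

This is an integer covering problem.
The greedy cost-per-new-task heuristic would pick Maya and Theo for 9, but a cheaper cover exists.
Theo alone covers wiring, plumbing, painting — every task.
Total fee: 6.
No cover costs less than 6.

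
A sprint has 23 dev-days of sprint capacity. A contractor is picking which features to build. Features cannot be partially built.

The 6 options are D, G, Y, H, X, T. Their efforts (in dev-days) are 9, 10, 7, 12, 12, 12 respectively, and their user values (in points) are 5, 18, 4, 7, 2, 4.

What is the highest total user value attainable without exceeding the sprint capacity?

G + H: effort 10 + 12 = 22 ≤ 23, user value 18 + 7 = 25.
D + G: effort 9 + 10 = 19 ≤ 23, user value 5 + 18 = 23.
Best is G and H with total user value 25.

25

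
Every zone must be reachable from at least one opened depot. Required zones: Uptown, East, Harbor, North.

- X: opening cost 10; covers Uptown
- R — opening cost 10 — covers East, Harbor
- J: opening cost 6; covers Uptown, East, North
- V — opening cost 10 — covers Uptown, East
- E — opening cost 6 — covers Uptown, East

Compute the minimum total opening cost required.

Choose R and J: together they cover Uptown, East, Harbor, North — every zone.
Total opening cost: 10 + 6 = 16.
No cover costs less than 16.

16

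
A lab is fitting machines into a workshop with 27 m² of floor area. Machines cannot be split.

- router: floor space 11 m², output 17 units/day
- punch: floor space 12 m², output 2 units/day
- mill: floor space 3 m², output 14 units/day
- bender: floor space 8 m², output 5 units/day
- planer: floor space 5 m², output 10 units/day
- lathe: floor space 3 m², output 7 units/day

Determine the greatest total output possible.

Allowing fractional choices, the relaxed optimum would be about 51.1, but machines are indivisible.
router + mill + bender + planer: floor space 11 + 3 + 8 + 5 = 27 ≤ 27, output 17 + 14 + 5 + 10 = 46.
router + mill + planer + lathe: floor space 11 + 3 + 5 + 3 = 22 ≤ 27, output 17 + 14 + 10 + 7 = 48.
Best is router, mill, planer, and lathe with total output 48.

48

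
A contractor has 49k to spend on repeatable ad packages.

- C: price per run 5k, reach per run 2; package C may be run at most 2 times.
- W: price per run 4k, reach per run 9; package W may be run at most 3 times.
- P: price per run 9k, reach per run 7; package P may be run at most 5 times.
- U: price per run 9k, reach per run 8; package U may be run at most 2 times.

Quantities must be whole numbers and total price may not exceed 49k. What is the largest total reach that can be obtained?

Take 3×W, 2×P, and 2×U: price 48 ≤ 49, reach 3·9 + 2·7 + 2·8 = 57.
W has the best ratio (9/4) and is taken to its limit of 3; remaining capacity is filled optimally with the others.

57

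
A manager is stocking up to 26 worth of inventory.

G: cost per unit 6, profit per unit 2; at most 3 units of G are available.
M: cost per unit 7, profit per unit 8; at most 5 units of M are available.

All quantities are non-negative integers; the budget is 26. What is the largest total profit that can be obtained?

M has the best ratio (8/7); taking only M gives at most 3×8 = 24 (stopped by the cost limit).
Optimal: 3×M: cost 21 ≤ 26, profit 3·8 = 24.

24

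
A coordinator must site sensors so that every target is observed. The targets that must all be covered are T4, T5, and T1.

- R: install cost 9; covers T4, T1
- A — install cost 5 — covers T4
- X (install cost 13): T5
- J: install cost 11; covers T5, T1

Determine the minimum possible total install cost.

The greedy cost-per-new-target heuristic would pick R and J for 20, but a cheaper cover exists.
Choose A and J: together they cover T4, T5, T1 — every target.
Total install cost: 5 + 11 = 16.
No cover costs less than 16.

16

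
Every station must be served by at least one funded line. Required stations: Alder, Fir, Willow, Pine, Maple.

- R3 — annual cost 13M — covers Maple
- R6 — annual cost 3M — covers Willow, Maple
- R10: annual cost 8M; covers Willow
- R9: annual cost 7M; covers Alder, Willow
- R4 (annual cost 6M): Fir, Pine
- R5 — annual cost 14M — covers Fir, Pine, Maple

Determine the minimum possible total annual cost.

16

This is a weighted set-cover instance.
Choose R6, R9, and R4: together they cover Alder, Fir, Willow, Pine, Maple — every station.
Total annual cost: 3 + 7 + 6 = 16.
No cover costs less than 16.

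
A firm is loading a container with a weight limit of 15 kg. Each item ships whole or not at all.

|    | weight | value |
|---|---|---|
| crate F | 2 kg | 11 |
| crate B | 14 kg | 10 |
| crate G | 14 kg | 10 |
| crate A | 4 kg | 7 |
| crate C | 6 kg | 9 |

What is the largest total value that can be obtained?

crate F + crate C: weight 2 + 6 = 8 ≤ 15, value 11 + 9 = 20.
crate F + crate A + crate C: weight 2 + 4 + 6 = 12 ≤ 15, value 11 + 7 + 9 = 27.
Best is crate F, crate A, and crate C with total value 27.

27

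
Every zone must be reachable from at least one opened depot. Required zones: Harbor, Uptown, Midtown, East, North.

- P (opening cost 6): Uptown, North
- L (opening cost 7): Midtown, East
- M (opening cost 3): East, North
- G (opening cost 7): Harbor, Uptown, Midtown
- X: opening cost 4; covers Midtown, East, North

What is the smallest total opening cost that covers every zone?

This is an integer covering problem.
The greedy cost-per-new-zone heuristic would pick X and G for 11, but a cheaper cover exists.
Choose M and G: together they cover Harbor, Uptown, Midtown, East, North — every zone.
Total opening cost: 3 + 7 = 10.
No cover costs less than 10.

10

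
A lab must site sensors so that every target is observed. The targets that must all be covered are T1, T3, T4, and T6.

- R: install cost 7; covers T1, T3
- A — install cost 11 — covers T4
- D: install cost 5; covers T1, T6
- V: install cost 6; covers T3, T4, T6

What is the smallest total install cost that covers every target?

11

Choose D and V: together they cover T1, T3, T4, T6 — every target.
Total install cost: 5 + 6 = 11.
No cover costs less than 11.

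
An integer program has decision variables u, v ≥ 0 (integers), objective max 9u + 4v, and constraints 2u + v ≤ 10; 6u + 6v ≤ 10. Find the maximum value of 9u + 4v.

9

Relaxing integrality, the LP optimum is 15.00 at (u,v) = (1.67, 0), which is not an integer point.
(u,v)=(1,0) is feasible, giving 9.
(u,v)=(0,1) is feasible, giving 4.
(u,v)=(0,0) is feasible, giving 0.
Maximum is 9 at (u,v)=(1,0).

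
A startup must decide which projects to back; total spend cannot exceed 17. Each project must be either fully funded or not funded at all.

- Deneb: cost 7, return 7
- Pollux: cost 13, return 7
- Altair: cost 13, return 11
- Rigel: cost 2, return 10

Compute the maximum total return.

21

Treat it as a binary knapsack problem.
Deneb + Rigel: cost 7 + 2 = 9 ≤ 17, return 7 + 10 = 17.
Pollux + Rigel: cost 13 + 2 = 15 ≤ 17, return 7 + 10 = 17.
Altair + Rigel: cost 13 + 2 = 15 ≤ 17, return 11 + 10 = 21.
Best is Altair and Rigel with total return 21.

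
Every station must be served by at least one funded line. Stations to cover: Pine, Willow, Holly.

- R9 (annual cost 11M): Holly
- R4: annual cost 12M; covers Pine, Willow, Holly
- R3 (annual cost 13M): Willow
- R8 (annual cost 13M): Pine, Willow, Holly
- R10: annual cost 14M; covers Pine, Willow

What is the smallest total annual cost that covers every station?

R4 alone covers Pine, Willow, Holly — every station.
Total annual cost: 12.
No cover costs less than 12.

12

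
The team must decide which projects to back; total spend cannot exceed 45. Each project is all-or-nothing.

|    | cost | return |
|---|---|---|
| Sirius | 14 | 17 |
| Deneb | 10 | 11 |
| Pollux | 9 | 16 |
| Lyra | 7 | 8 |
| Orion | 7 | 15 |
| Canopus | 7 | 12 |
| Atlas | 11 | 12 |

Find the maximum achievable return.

Take Sirius, Pollux, Lyra, Orion, and Canopus: cost 14 + 9 + 7 + 7 + 7 = 44 ≤ 45, return 17 + 16 + 8 + 15 + 12 = 68.
No other feasible combination does better.

68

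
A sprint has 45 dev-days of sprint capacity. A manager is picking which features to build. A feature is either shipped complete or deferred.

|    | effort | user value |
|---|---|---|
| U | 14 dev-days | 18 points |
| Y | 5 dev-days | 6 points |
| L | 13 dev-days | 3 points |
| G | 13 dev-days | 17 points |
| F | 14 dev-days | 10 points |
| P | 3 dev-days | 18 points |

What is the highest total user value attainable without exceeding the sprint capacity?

Take U, G, F, and P: effort 14 + 13 + 14 + 3 = 44 ≤ 45, user value 18 + 17 + 10 + 18 = 63.
No other feasible combination does better.

63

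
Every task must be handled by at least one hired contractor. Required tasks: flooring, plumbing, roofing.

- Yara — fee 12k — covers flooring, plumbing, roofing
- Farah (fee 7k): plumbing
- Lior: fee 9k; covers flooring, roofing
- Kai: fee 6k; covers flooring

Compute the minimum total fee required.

This is a weighted set-cover instance.
Yara alone covers flooring, plumbing, roofing — every task.
Total fee: 12.
No cover costs less than 12.

12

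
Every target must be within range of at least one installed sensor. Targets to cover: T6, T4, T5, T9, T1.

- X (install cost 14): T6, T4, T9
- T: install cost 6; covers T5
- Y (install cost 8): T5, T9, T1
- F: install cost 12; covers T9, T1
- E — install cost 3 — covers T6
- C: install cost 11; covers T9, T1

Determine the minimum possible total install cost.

22

This is a weighted set-cover instance.
Choose X and Y: together they cover T6, T4, T5, T9, T1 — every target.
Total install cost: 14 + 8 = 22.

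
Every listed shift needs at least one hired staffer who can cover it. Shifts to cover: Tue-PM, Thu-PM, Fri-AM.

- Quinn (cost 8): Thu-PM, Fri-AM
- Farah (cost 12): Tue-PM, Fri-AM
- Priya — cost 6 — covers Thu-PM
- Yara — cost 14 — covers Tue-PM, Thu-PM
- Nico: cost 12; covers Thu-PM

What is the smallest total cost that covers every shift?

18

The greedy cost-per-new-shift heuristic would pick Quinn and Farah for 20, but a cheaper cover exists.
Choose Farah and Priya: together they cover Tue-PM, Thu-PM, Fri-AM — every shift.
Total cost: 12 + 6 = 18.
No cover costs less than 18.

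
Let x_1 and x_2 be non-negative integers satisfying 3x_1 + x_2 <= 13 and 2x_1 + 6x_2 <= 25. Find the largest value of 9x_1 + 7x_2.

48

Relaxing integrality, the LP optimum is 51.25 at (x_1,x_2) = (3.31, 3.06), which is not an integer point.
(x_1,x_2)=(3,3) is feasible, giving 48.
(x_1,x_2)=(3,2) is feasible, giving 41.
(x_1,x_2)=(2,3) is feasible, giving 39.
The best lattice point is (3,3), giving 48.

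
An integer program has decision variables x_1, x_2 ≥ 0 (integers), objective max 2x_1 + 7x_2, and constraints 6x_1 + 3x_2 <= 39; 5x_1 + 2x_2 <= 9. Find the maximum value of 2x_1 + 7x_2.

Relaxing integrality, the LP optimum is 31.50 at (x_1,x_2) = (0, 4.5), which is not an integer point.
(x_1,x_2)=(0,4): 6·0+3·4=12≤39, 5·0+2·4=8≤9, objective 28.
(x_1,x_2)=(0,3): 6·0+3·3=9≤39, 5·0+2·3=6≤9, objective 21.
The best lattice point is (0,4), giving 28.

28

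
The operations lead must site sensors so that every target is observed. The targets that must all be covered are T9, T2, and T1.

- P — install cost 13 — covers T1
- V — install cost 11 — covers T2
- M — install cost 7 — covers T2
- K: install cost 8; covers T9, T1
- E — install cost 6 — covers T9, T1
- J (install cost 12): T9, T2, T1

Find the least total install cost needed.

12

The greedy cost-per-new-target heuristic would pick E and M for 13, but a cheaper cover exists.
J alone covers T9, T2, T1 — every target.
Total install cost: 12.
No cover costs less than 12.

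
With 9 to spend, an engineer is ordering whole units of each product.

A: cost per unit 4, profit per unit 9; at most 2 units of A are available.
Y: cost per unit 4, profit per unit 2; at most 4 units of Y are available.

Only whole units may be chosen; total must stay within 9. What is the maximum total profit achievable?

18

This is a bounded integer knapsack.
Take 2×A: cost 8 ≤ 9, profit 2·9 = 18.
A has the best ratio (9/4) and is taken to its limit of 2; remaining capacity is filled optimally with the others.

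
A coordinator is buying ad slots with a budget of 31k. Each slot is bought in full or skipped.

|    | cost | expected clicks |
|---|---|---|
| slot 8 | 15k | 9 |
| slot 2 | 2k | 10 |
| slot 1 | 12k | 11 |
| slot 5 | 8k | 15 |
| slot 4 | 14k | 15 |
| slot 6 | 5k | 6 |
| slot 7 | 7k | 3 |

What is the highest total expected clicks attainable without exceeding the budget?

46

Allowing fractional choices, the relaxed optimum would be about 47.8, but ad slots are indivisible.
slot 2 + slot 5 + slot 4 + slot 6: cost 2 + 8 + 14 + 5 = 29 ≤ 31, expected clicks 10 + 15 + 15 + 6 = 46.
slot 2 + slot 5 + slot 4 + slot 7: cost 2 + 8 + 14 + 7 = 31 ≤ 31, expected clicks 10 + 15 + 15 + 3 = 43.
Best is slot 2, slot 5, slot 4, and slot 6 with total expected clicks 46.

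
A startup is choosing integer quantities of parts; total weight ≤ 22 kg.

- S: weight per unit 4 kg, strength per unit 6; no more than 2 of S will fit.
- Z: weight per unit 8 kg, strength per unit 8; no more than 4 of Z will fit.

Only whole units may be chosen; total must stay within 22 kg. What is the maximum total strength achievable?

22

This is a bounded integer knapsack.
S has the best ratio (6/4); taking only S gives at most 2×6 = 12 (stopped by the supply cap of 2).
Mixing does better — 1×S and 2×Z: weight 20 ≤ 22, strength 1·6 + 2·8 = 22.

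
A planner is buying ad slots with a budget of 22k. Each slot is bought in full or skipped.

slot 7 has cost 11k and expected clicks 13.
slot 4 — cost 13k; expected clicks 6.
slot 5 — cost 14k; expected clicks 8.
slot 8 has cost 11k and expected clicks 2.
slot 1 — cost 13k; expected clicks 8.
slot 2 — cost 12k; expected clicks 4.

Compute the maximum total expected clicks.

15

slot 1: cost 13 ≤ 22, expected clicks 8.
slot 7: cost 11 ≤ 22, expected clicks 13.
slot 7 + slot 8: cost 11 + 11 = 22 ≤ 22, expected clicks 13 + 2 = 15.
Best is slot 7 and slot 8 with total expected clicks 15.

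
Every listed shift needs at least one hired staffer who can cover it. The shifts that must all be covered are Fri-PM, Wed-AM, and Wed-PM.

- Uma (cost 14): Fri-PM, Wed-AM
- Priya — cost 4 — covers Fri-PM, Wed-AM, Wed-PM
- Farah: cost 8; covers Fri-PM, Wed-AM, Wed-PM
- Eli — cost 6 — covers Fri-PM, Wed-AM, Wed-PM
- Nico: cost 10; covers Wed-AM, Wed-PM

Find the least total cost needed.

Priya alone covers Fri-PM, Wed-AM, Wed-PM — every shift.
Total cost: 4.

4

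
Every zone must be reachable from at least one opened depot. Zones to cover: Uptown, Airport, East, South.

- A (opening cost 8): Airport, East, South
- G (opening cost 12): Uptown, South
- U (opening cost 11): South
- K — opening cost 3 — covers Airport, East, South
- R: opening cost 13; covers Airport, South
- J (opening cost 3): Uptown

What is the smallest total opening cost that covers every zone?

6

Choose K and J: together they cover Uptown, Airport, East, South — every zone.
Total opening cost: 3 + 3 = 6.
No cover costs less than 6.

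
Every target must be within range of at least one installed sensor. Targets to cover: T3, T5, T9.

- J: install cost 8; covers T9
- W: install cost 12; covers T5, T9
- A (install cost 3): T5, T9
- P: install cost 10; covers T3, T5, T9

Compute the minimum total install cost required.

This is an integer covering problem.
P alone covers T3, T5, T9 — every target.
Total install cost: 10.

10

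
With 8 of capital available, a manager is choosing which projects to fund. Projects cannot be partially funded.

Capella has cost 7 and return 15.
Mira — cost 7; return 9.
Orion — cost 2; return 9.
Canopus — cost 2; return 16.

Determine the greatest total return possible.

Allowing fractional choices, the relaxed optimum would be about 33.6, but projects are indivisible.
Canopus: cost 2 ≤ 8, return 16.
Capella: cost 7 ≤ 8, return 15.
Orion + Canopus: cost 2 + 2 = 4 ≤ 8, return 9 + 16 = 25.
Best is Orion and Canopus with total return 25.

25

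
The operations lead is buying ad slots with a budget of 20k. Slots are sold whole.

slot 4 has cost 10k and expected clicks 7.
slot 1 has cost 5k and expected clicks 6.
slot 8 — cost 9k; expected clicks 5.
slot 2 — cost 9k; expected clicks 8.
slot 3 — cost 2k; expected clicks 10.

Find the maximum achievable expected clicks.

Allowing fractional choices, the relaxed optimum would be about 26.8, but ad slots are indivisible.
slot 4 + slot 1 + slot 3: cost 10 + 5 + 2 = 17 ≤ 20, expected clicks 7 + 6 + 10 = 23.
slot 8 + slot 2 + slot 3: cost 9 + 9 + 2 = 20 ≤ 20, expected clicks 5 + 8 + 10 = 23.
slot 1 + slot 2 + slot 3: cost 5 + 9 + 2 = 16 ≤ 20, expected clicks 6 + 8 + 10 = 24.
Best is slot 1, slot 2, and slot 3 with total expected clicks 24.

24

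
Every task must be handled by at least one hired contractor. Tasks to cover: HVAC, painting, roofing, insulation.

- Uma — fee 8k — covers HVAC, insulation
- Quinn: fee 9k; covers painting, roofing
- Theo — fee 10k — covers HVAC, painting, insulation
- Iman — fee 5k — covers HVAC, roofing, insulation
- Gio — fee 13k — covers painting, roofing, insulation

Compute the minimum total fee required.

Choose Quinn and Iman: together they cover HVAC, painting, roofing, insulation — every task.
Total fee: 9 + 5 = 14.
No cover costs less than 14.

14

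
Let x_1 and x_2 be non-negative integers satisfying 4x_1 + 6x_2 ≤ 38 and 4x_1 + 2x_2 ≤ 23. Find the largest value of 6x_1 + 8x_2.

52

(x_1,x_2)=(2,5) is feasible, giving 52.
(x_1,x_2)=(3,4) is feasible, giving 50.
(x_1,x_2)=(4,3) is feasible, giving 48.
No feasible integer point exceeds 52.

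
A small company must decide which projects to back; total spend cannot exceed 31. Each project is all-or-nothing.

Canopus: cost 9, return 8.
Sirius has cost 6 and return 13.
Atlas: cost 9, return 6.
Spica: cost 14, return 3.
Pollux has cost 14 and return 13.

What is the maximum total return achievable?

34

Treat it as a binary knapsack problem.
Allowing fractional choices, the relaxed optimum would be about 35.3, but projects are indivisible.
Canopus + Sirius + Pollux: cost 9 + 6 + 14 = 29 ≤ 31, return 8 + 13 + 13 = 34.
Canopus + Sirius + Atlas: cost 9 + 6 + 9 = 24 ≤ 31, return 8 + 13 + 6 = 27.
Sirius + Atlas + Pollux: cost 6 + 9 + 14 = 29 ≤ 31, return 13 + 6 + 13 = 32.
Best is Canopus, Sirius, and Pollux with total return 34.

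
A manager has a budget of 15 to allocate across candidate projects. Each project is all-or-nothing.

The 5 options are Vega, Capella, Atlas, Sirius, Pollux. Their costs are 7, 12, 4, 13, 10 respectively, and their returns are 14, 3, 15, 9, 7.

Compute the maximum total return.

Atlas + Pollux: cost 4 + 10 = 14 ≤ 15, return 15 + 7 = 22.
Vega + Atlas: cost 7 + 4 = 11 ≤ 15, return 14 + 15 = 29.
Best is Vega and Atlas with total return 29.

29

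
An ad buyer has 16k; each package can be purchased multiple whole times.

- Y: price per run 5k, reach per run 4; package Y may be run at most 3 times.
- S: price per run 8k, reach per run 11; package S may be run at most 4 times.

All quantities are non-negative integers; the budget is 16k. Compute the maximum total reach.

22

2×S: price 16 ≤ 16, reach 2·11 = 22.
1×Y and 1×S: price 13 ≤ 16, reach 1·4 + 1·11 = 15.
Best is 22.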